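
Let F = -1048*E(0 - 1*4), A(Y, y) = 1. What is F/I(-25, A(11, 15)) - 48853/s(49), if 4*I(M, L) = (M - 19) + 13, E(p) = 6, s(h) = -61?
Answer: 3048715/1891 ≈ 1612.2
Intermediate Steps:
I(M, L) = -3/2 + M/4 (I(M, L) = ((M - 19) + 13)/4 = ((-19 + M) + 13)/4 = (-6 + M)/4 = -3/2 + M/4)
F = -6288 (F = -1048*6 = -6288)
F/I(-25, A(11, 15)) - 48853/s(49) = -6288/(-3/2 + (¼)*(-25)) - 48853/(-61) = -6288/(-3/2 - 25/4) - 48853*(-1/61) = -6288/(-31/4) + 48853/61 = -6288*(-4/31) + 48853/61 = 25152/31 + 48853/61 = 3048715/1891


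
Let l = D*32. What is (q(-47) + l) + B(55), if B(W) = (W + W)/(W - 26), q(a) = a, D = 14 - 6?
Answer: 6171/29 ≈ 212.79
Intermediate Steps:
D = 8
B(W) = 2*W/(-26 + W) (B(W) = (2*W)/(-26 + W) = 2*W/(-26 + W))
l = 256 (l = 8*32 = 256)
(q(-47) + l) + B(55) = (-47 + 256) + 2*55/(-26 + 55) = 209 + 2*55/29 = 209 + 2*55*(1/29) = 209 + 110/29 = 6171/29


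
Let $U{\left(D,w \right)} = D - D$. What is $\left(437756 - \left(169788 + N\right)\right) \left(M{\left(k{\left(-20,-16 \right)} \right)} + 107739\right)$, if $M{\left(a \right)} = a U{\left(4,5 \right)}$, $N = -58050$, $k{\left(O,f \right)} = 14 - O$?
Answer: $35124853302$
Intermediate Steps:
$U{\left(D,w \right)} = 0$
$M{\left(a \right)} = 0$ ($M{\left(a \right)} = a 0 = 0$)
$\left(437756 - \left(169788 + N\right)\right) \left(M{\left(k{\left(-20,-16 \right)} \right)} + 107739\right) = \left(437756 - 111738\right) \left(0 + 107739\right) = \left(437756 + \left(-169788 + 58050\right)\right) 107739 = \left(437756 - 111738\right) 107739 = 326018 \cdot 107739 = 35124853302$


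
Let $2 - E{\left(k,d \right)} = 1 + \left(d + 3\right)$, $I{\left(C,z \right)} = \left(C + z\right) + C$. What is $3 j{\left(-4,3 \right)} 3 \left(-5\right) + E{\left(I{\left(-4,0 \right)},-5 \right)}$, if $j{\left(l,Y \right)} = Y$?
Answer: $-132$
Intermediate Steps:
$I{\left(C,z \right)} = z + 2 C$
$E{\left(k,d \right)} = -2 - d$ ($E{\left(k,d \right)} = 2 - \left(1 + \left(d + 3\right)\right) = 2 - \left(1 + \left(3 + d\right)\right) = 2 - \left(4 + d\right) = -2 - d$)
$3 j{\left(-4,3 \right)} 3 \left(-5\right) + E{\left(I{\left(-4,0 \right)},-5 \right)} = 3 \cdot 3 \cdot 3 \left(-5\right) - -3 = 9 \cdot 3 \left(-5\right) + \left(-2 + 5\right) = 27 \left(-5\right) + 3 = -135 + 3 = -132$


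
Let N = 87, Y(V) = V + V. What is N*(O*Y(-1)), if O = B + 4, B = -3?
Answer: -174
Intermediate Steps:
Y(V) = 2*V
O = 1 (O = -3 + 4 = 1)
N*(O*Y(-1)) = 87*(1*(2*(-1))) = 87*(1*(-2)) = 87*(-2) = -174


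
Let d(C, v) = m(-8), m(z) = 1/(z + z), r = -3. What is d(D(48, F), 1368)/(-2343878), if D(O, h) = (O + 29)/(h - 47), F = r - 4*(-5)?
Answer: 1/37502048 ≈ 2.6665e-8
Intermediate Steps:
F = 17 (F = -3 - 4*(-5) = -3 + 20 = 17)
m(z) = 1/(2*z)
D(O, h) = (29 + O)/(-47 + h)
d(C, v) = -1/16 (d(C, v) = (½)/(-8) = (½)*(-⅛) = -1/16)
d(D(48, F), 1368)/(-2343878) = -1/16/(-2343878) = -1/16*(-1/2343878) = 1/37502048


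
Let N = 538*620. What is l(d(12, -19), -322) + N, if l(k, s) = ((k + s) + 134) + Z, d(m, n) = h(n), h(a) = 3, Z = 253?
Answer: 333628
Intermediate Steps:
d(m, n) = 3
N = 333560
l(k, s) = 387 + k + s (l(k, s) = ((k + s) + 134) + 253 = (134 + k + s) + 253 = 387 + k + s)
l(d(12, -19), -322) + N = (387 + 3 - 322) + 333560 = 68 + 333560 = 333628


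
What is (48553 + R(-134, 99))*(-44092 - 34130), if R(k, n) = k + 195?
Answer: -3802684308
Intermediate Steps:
R(k, n) = 195 + k
(48553 + R(-134, 99))*(-44092 - 34130) = (48553 + (195 - 134))*(-44092 - 34130) = (48553 + 61)*(-78222) = 48614*(-78222) = -3802684308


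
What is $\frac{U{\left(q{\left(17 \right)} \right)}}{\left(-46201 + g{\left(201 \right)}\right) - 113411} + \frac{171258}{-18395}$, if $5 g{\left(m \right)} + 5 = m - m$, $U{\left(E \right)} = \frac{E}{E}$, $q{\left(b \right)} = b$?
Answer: $- \frac{27335021549}{2936081135} \approx -9.31$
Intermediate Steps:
$U{\left(E \right)} = 1$
$g{\left(m \right)} = -1$ ($g{\left(m \right)} = -1 + \frac{m - m}{5} = -1 + \frac{1}{5} \cdot 0 = -1 + 0 = -1$)
$\frac{U{\left(q{\left(17 \right)} \right)}}{\left(-46201 + g{\left(201 \right)}\right) - 113411} + \frac{171258}{-18395} = 1 \frac{1}{\left(-46201 - 1\right) - 113411} + \frac{171258}{-18395} = 1 \frac{1}{-46202 - 113411} + 171258 \left(- \frac{1}{18395}\right) = 1 \frac{1}{-159613} - \frac{171258}{18395} = 1 \left(- \frac{1}{159613}\right) - \frac{171258}{18395} = - \frac{1}{159613} - \frac{171258}{18395} = - \frac{27335021549}{2936081135}$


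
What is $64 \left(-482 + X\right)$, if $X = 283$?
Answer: $-12736$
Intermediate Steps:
$64 \left(-482 + X\right) = 64 \left(-482 + 283\right) = 64 \left(-199\right) = -12736$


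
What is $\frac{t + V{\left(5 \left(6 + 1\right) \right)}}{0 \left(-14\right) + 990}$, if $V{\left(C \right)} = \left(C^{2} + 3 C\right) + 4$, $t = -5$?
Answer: $\frac{443}{330} \approx 1.3424$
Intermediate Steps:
$V{\left(C \right)} = 4 + C^{2} + 3 C$
$\frac{t + V{\left(5 \left(6 + 1\right) \right)}}{0 \left(-14\right) + 990} = \frac{-5 + \left(4 + \left(5 \left(6 + 1\right)\right)^{2} + 3 \cdot 5 \left(6 + 1\right)\right)}{0 \left(-14\right) + 990} = \frac{-5 + \left(4 + \left(5 \cdot 7\right)^{2} + 3 \cdot 5 \cdot 7\right)}{0 + 990} = \frac{-5 + \left(4 + 35^{2} + 3 \cdot 35\right)}{990} = \left(-5 + \left(4 + 1225 + 105\right)\right) \frac{1}{990} = \left(-5 + 1334\right) \frac{1}{990} = 1329 \cdot \frac{1}{990} = \frac{443}{330}$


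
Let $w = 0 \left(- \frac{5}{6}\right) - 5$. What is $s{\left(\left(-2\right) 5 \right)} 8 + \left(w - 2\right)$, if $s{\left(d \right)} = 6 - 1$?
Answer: $33$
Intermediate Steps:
$s{\left(d \right)} = 5$
$w = -5$ ($w = 0 \left(\left(-5\right) \frac{1}{6}\right) - 5 = 0 \left(- \frac{5}{6}\right) - 5 = 0 - 5 = -5$)
$s{\left(\left(-2\right) 5 \right)} 8 + \left(w - 2\right) = 5 \cdot 8 - 7 = 40 - 7 = 33$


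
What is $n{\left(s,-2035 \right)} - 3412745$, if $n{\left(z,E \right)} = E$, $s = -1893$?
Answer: $-3414780$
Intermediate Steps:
$n{\left(s,-2035 \right)} - 3412745 = -2035 - 3412745 = -3414780$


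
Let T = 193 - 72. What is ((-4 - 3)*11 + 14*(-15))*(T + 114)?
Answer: -67445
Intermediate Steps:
T = 121
((-4 - 3)*11 + 14*(-15))*(T + 114) = ((-4 - 3)*11 + 14*(-15))*(121 + 114) = (-7*11 - 210)*235 = (-77 - 210)*235 = -287*235 = -67445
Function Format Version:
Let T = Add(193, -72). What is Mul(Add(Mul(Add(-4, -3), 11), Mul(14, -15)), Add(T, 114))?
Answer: -67445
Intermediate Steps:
T = 121
Mul(Add(Mul(Add(-4, -3), 11), Mul(14, -15)), Add(T, 114)) = Mul(Add(Mul(Add(-4, -3), 11), Mul(14, -15)), Add(121, 114)) = Mul(Add(Mul(-7, 11), -210), 235) = Mul(Add(-77, -210), 235) = Mul(-287, 235) = -67445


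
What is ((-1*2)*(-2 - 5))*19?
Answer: 266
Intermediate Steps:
((-1*2)*(-2 - 5))*19 = -2*(-7)*19 = 14*19 = 266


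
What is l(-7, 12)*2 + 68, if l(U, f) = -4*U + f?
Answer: 148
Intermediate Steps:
l(U, f) = f - 4*U
l(-7, 12)*2 + 68 = (12 - 4*(-7))*2 + 68 = (12 + 28)*2 + 68 = 40*2 + 68 = 80 + 68 = 148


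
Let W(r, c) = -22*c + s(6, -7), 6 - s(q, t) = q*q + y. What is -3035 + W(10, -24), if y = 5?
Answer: -2542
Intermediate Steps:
s(q, t) = 1 - q² (s(q, t) = 6 - (q*q + 5) = 6 - (q² + 5) = 6 - (5 + q²) = 6 + (-5 - q²) = 1 - q²)
W(r, c) = -35 - 22*c (W(r, c) = -22*c + (1 - 1*6²) = -22*c + (1 - 1*36) = -22*c + (1 - 36) = -22*c - 35 = -35 - 22*c)
-3035 + W(10, -24) = -3035 + (-35 - 22*(-24)) = -3035 + (-35 + 528) = -3035 + 493 = -2542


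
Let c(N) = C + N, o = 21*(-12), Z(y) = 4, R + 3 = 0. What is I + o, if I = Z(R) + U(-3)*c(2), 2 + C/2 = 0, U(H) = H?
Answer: -242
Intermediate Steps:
R = -3 (R = -3 + 0 = -3)
o = -252
C = -4 (C = -4 + 2*0 = -4 + 0 = -4)
c(N) = -4 + N
I = 10 (I = 4 - 3*(-4 + 2) = 4 - 3*(-2) = 4 + 6 = 10)
I + o = 10 - 252 = -242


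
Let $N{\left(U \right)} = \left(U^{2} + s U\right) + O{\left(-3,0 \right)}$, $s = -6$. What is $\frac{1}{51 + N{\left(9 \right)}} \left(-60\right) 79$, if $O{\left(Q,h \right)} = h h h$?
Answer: $- \frac{790}{13} \approx -60.769$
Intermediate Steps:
$O{\left(Q,h \right)} = h^{3}$ ($O{\left(Q,h \right)} = h^{2} h = h^{3}$)
$N{\left(U \right)} = U^{2} - 6 U$ ($N{\left(U \right)} = \left(U^{2} - 6 U\right) + 0^{3} = \left(U^{2} - 6 U\right) + 0 = U^{2} - 6 U$)
$\frac{1}{51 + N{\left(9 \right)}} \left(-60\right) 79 = \frac{1}{51 + 9 \left(-6 + 9\right)} \left(-60\right) 79 = \frac{1}{51 + 9 \cdot 3} \left(-60\right) 79 = \frac{1}{51 + 27} \left(-60\right) 79 = \frac{1}{78} \left(-60\right) 79 = \left(- \frac{10}{13}\right) 79 = - \frac{790}{13}$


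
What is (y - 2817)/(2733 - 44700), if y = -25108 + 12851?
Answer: 15074/41967 ≈ 0.35919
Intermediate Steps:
y = -12257
(y - 2817)/(2733 - 44700) = (-12257 - 2817)/(2733 - 44700) = -15074/(-41967) = -15074*(-1/41967) = 15074/41967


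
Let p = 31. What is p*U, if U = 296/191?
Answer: 9176/191 ≈ 48.042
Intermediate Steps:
U = 296/191 (U = 296*(1/191) = 296/191 ≈ 1.5497)
p*U = 31*(296/191) = 9176/191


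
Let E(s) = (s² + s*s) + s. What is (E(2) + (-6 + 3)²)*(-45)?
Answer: -855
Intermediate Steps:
E(s) = s + 2*s² (E(s) = (s² + s²) + s = 2*s² + s = s + 2*s²)
(E(2) + (-6 + 3)²)*(-45) = (2*(1 + 2*2) + (-6 + 3)²)*(-45) = (2*(1 + 4) + (-3)²)*(-45) = (2*5 + 9)*(-45) = (10 + 9)*(-45) = 19*(-45) = -855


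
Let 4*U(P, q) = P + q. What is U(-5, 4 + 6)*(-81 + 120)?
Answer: 195/4 ≈ 48.750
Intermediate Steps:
U(P, q) = P/4 + q/4 (U(P, q) = (P + q)/4 = P/4 + q/4)
U(-5, 4 + 6)*(-81 + 120) = ((¼)*(-5) + (4 + 6)/4)*(-81 + 120) = (-5/4 + (¼)*10)*39 = (-5/4 + 5/2)*39 = (5/4)*39 = 195/4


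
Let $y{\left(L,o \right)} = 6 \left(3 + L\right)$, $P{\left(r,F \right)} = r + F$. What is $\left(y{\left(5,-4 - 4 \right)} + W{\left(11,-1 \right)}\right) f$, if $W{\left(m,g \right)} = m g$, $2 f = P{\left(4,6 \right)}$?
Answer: $185$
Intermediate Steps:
$P{\left(r,F \right)} = F + r$
$f = 5$ ($f = \frac{6 + 4}{2} = \frac{1}{2} \cdot 10 = 5$)
$W{\left(m,g \right)} = g m$
$y{\left(L,o \right)} = 18 + 6 L$
$\left(y{\left(5,-4 - 4 \right)} + W{\left(11,-1 \right)}\right) f = \left(\left(18 + 6 \cdot 5\right) - 11\right) 5 = \left(\left(18 + 30\right) - 11\right) 5 = \left(48 - 11\right) 5 = 37 \cdot 5 = 185$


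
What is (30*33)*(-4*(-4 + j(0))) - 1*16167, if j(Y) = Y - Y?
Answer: -327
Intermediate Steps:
j(Y) = 0
(30*33)*(-4*(-4 + j(0))) - 1*16167 = (30*33)*(-4*(-4 + 0)) - 1*16167 = 990*(-4*(-4)) - 16167 = 990*16 - 16167 = 15840 - 16167 = -327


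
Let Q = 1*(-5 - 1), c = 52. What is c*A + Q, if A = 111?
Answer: 5766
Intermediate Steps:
Q = -6 (Q = 1*(-6) = -6)
c*A + Q = 52*111 - 6 = 5772 - 6 = 5766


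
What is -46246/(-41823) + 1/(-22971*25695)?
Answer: 1010971549261/914281519905 ≈ 1.1058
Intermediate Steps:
-46246/(-41823) + 1/(-22971*25695) = -46246*(-1/41823) - 1/22971*1/25695 = 46246/41823 - 1/590239845 = 1010971549261/914281519905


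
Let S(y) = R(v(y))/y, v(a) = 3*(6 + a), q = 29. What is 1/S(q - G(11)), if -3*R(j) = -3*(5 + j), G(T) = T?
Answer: 18/77 ≈ 0.23377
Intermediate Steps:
v(a) = 18 + 3*a
R(j) = 5 + j (R(j) = -(-1)*(5 + j) = -(-15 - 3*j)/3 = 5 + j)
S(y) = (23 + 3*y)/y (S(y) = (5 + (18 + 3*y))/y = (23 + 3*y)/y)
1/S(q - G(11)) = 1/(3 + 23/(29 - 1*11)) = 1/(3 + 23/(29 - 11)) = 1/(3 + 23/18) = 1/(77/18) = 18/77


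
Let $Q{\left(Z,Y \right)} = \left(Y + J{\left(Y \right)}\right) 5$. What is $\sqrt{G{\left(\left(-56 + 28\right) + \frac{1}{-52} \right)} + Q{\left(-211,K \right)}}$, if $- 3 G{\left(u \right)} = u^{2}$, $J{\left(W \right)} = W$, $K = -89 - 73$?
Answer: $\frac{i \sqrt{45792867}}{156} \approx 43.378 i$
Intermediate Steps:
$K = -162$
$G{\left(u \right)} = - \frac{u^{2}}{3}$
$Q{\left(Z,Y \right)} = 10 Y$ ($Q{\left(Z,Y \right)} = \left(Y + Y\right) 5 = 2 Y 5 = 10 Y$)
$\sqrt{G{\left(\left(-56 + 28\right) + \frac{1}{-52} \right)} + Q{\left(-211,K \right)}} = \sqrt{- \frac{\left(\left(-56 + 28\right) + \frac{1}{-52}\right)^{2}}{3} + 10 \left(-162\right)} = \sqrt{- \frac{\left(-28 - \frac{1}{52}\right)^{2}}{3} - 1620} = \sqrt{- \frac{\left(- \frac{1457}{52}\right)^{2}}{3} - 1620} = \sqrt{\left(- \frac{1}{3}\right) \frac{2122849}{2704} - 1620} = \sqrt{- \frac{2122849}{8112} - 1620} = \sqrt{- \frac{15264289}{8112}} = \frac{i \sqrt{45792867}}{156}$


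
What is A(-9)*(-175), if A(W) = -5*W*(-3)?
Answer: 23625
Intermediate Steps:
A(W) = 15*W
A(-9)*(-175) = (15*(-9))*(-175) = -135*(-175) = 23625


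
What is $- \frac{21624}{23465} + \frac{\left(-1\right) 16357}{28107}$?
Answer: $- \frac{991602773}{659530755} \approx -1.5035$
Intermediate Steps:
$- \frac{21624}{23465} + \frac{\left(-1\right) 16357}{28107} = \left(-21624\right) \frac{1}{23465} - \frac{16357}{28107} = - \frac{21624}{23465} - \frac{16357}{28107} = - \frac{991602773}{659530755}$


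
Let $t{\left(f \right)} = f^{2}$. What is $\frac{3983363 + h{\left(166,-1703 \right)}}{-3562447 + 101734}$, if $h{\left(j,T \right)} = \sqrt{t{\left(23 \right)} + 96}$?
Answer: $- \frac{1327796}{1153571} \approx -1.151$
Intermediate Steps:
$h{\left(j,T \right)} = 25$ ($h{\left(j,T \right)} = \sqrt{23^{2} + 96} = \sqrt{529 + 96} = \sqrt{625} = 25$)
$\frac{3983363 + h{\left(166,-1703 \right)}}{-3562447 + 101734} = \frac{3983363 + 25}{-3562447 + 101734} = \frac{3983388}{-3460713} = 3983388 \left(- \frac{1}{3460713}\right) = - \frac{1327796}{1153571}$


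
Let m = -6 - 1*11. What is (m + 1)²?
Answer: 256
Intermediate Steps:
m = -17 (m = -6 - 11 = -17)
(m + 1)² = (-17 + 1)² = (-16)² = 256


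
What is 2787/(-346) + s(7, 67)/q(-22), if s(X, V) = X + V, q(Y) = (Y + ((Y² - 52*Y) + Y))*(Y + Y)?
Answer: -48567089/6028704 ≈ -8.0560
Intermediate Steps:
q(Y) = 2*Y*(Y² - 50*Y) (q(Y) = (Y + (Y² - 51*Y))*(2*Y) = (Y² - 50*Y)*(2*Y) = 2*Y*(Y² - 50*Y))
s(X, V) = V + X
2787/(-346) + s(7, 67)/q(-22) = 2787/(-346) + (67 + 7)/((2*(-22)²*(-50 - 22))) = 2787*(-1/346) + 74/((2*484*(-72))) = -2787/346 + 74/(-69696) = -2787/346 + 74*(-1/69696) = -2787/346 - 37/34848 = -48567089/6028704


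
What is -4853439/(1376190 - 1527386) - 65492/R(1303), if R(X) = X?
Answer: -3578097415/197008388 ≈ -18.162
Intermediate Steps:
-4853439/(1376190 - 1527386) - 65492/R(1303) = -4853439/(1376190 - 1527386) - 65492/1303 = -4853439/(-151196) - 65492*1/1303 = -4853439*(-1/151196) - 65492/1303 = 4853439/151196 - 65492/1303 = -3578097415/197008388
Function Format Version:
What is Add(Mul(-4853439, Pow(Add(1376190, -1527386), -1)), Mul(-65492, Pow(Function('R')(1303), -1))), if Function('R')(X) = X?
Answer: Rational(-3578097415, 197008388) ≈ -18.162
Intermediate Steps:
Add(Mul(-4853439, Pow(Add(1376190, -1527386), -1)), Mul(-65492, Pow(Function('R')(1303), -1))) = Add(Mul(-4853439, Pow(Add(1376190, -1527386), -1)), Mul(-65492, Pow(1303, -1))) = Add(Mul(-4853439, Pow(-151196, -1)), Mul(-65492, Rational(1, 1303))) = Add(Mul(-4853439, Rational(-1, 151196)), Rational(-65492, 1303)) = Add(Rational(4853439, 151196), Rational(-65492, 1303)) = Rational(-3578097415, 197008388)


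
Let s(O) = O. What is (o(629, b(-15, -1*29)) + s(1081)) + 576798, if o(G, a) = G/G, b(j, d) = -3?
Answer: 577880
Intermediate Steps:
o(G, a) = 1
(o(629, b(-15, -1*29)) + s(1081)) + 576798 = (1 + 1081) + 576798 = 1082 + 576798 = 577880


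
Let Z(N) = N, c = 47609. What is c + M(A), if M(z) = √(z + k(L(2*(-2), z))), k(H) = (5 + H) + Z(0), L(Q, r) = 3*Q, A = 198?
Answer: 47609 + √191 ≈ 47623.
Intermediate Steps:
k(H) = 5 + H (k(H) = (5 + H) + 0 = 5 + H)
M(z) = √(-7 + z) (M(z) = √(z + (5 + 3*(2*(-2)))) = √(z + (5 + 3*(-4))) = √(z + (5 - 12)) = √(z - 7) = √(-7 + z))
c + M(A) = 47609 + √(-7 + 198) = 47609 + √191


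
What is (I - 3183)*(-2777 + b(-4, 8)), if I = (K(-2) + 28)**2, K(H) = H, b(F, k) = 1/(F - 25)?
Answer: 201898738/29 ≈ 6.9620e+6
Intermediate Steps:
b(F, k) = 1/(-25 + F)
I = 676 (I = (-2 + 28)**2 = 26**2 = 676)
(I - 3183)*(-2777 + b(-4, 8)) = (676 - 3183)*(-2777 + 1/(-25 - 4)) = -2507*(-2777 + 1/(-29)) = -2507*(-2777 - 1/29) = -2507*(-80534/29) = 201898738/29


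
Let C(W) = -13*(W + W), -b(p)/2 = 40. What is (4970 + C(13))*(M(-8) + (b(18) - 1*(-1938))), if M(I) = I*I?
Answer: 8902704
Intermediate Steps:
M(I) = I²
b(p) = -80 (b(p) = -2*40 = -80)
C(W) = -26*W
(4970 + C(13))*(M(-8) + (b(18) - 1*(-1938))) = (4970 - 26*13)*((-8)² + (-80 - 1*(-1938))) = (4970 - 338)*(64 + (-80 + 1938)) = 4632*(64 + 1858) = 4632*1922 = 8902704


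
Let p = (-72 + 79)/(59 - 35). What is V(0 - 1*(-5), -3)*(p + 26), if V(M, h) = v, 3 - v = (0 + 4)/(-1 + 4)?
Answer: 3155/72 ≈ 43.819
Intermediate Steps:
p = 7/24 ≈ 0.29167
v = 5/3 (v = 3 - (0 + 4)/(-1 + 4) = 3 - 4/3 = 5/3 ≈ 1.6667)
V(M, h) = 5/3
V(0 - 1*(-5), -3)*(p + 26) = 5*(7/24 + 26)/3 = (5/3)*(631/24) = 3155/72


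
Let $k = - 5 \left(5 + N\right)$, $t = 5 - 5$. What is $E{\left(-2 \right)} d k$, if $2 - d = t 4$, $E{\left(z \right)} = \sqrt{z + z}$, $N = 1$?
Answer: $- 120 i \approx - 120.0 i$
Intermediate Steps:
$t = 0$
$E{\left(z \right)} = \sqrt{2} \sqrt{z}$ ($E{\left(z \right)} = \sqrt{2 z} = \sqrt{2} \sqrt{z}$)
$k = -30$ ($k = - 5 \left(5 + 1\right) = \left(-5\right) 6 = -30$)
$d = 2$ ($d = 2 - 0 \cdot 4 = 2 - 0 = 2 + 0 = 2$)
$E{\left(-2 \right)} d k = \sqrt{2} \sqrt{-2} \cdot 2 \left(-30\right) = \sqrt{2} i \sqrt{2} \cdot 2 \left(-30\right) = 2 i 2 \left(-30\right) = 4 i \left(-30\right) = - 120 i$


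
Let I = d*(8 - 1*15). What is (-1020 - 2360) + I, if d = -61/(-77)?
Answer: -37241/11 ≈ -3385.5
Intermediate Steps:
d = 61/77 (d = -61*(-1/77) = 61/77 ≈ 0.79221)
I = -61/11 (I = 61*(8 - 1*15)/77 = 61*(8 - 15)/77 = (61/77)*(-7) = -61/11 ≈ -5.5455)
(-1020 - 2360) + I = (-1020 - 2360) - 61/11 = -3380 - 61/11 = -37241/11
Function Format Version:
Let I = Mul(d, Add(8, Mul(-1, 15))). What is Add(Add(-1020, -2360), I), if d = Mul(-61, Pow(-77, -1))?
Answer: Rational(-37241, 11) ≈ -3385.5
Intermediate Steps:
d = Rational(61, 77) (d = Mul(-61, Rational(-1, 77)) = Rational(61, 77) ≈ 0.79221)
I = Rational(-61, 11) (I = Mul(Rational(61, 77), Add(8, Mul(-1, 15))) = Mul(Rational(61, 77), Add(8, -15)) = Mul(Rational(61, 77), -7) = Rational(-61, 11) ≈ -5.5455)
Add(Add(-1020, -2360), I) = Add(Add(-1020, -2360), Rational(-61, 11)) = Add(-3380, Rational(-61, 11)) = Rational(-37241, 11)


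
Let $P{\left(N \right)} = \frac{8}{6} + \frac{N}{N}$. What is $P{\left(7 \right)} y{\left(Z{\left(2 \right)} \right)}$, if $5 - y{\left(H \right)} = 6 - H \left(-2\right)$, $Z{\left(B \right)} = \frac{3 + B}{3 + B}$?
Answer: $-7$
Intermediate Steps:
$Z{\left(B \right)} = 1$
$y{\left(H \right)} = -1 - 2 H$ ($y{\left(H \right)} = 5 - \left(6 - H \left(-2\right)\right) = 5 - \left(6 - - 2 H\right) = 5 - \left(6 + 2 H\right) = -1 - 2 H$)
$P{\left(N \right)} = \frac{7}{3}$ ($P{\left(N \right)} = 8 \cdot \frac{1}{6} + 1 = \frac{4}{3} + 1 = \frac{7}{3}$)
$P{\left(7 \right)} y{\left(Z{\left(2 \right)} \right)} = \frac{7 \left(-1 - 2\right)}{3} = \frac{7}{3} \left(-3\right) = -7$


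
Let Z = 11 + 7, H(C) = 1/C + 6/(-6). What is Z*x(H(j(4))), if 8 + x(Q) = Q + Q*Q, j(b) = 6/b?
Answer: -148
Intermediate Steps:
H(C) = -1 + 1/C (H(C) = 1/C + 6*(-1/6) = 1/C - 1 = -1 + 1/C)
x(Q) = -8 + Q + Q**2 (x(Q) = -8 + (Q + Q*Q) = -8 + (Q + Q**2) = -8 + Q + Q**2)
Z = 18
Z*x(H(j(4))) = 18*(-8 + (1 - 6/4)/((6/4)) + ((1 - 6/4)/((6/4)))**2) = 18*(-8 + (1 - 6/4)/((6*(1/4))) + ((1 - 6/4)/((6*(1/4))))**2) = 18*(-8 + (1 - 1*3/2)/(3/2) + ((1 - 1*3/2)/(3/2))**2) = 18*(-8 + 2*(1 - 3/2)/3 + (2*(1 - 3/2)/3)**2) = 18*(-8 + (2/3)*(-1/2) + ((2/3)*(-1/2))**2) = 18*(-8 - 1/3 + (-1/3)**2) = 18*(-8 - 1/3 + 1/9) = 18*(-74/9) = -148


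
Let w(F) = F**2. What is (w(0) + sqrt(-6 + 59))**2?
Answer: 53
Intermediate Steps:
(w(0) + sqrt(-6 + 59))**2 = (0**2 + sqrt(-6 + 59))**2 = (0 + sqrt(53))**2 = (sqrt(53))**2 = 53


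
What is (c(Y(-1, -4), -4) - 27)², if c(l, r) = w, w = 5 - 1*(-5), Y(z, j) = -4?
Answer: 289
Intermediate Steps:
w = 10 (w = 5 + 5 = 10)
c(l, r) = 10
(c(Y(-1, -4), -4) - 27)² = (10 - 27)² = (-17)² = 289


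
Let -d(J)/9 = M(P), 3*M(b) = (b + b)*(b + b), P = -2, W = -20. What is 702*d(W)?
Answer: -33696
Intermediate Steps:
M(b) = 4*b**2/3 (M(b) = ((b + b)*(b + b))/3 = ((2*b)*(2*b))/3 = (4*b**2)/3 = 4*b**2/3)
d(J) = -48 (d(J) = -12*(-2)**2 = -12*4 = -9*16/3 = -48)
702*d(W) = 702*(-48) = -33696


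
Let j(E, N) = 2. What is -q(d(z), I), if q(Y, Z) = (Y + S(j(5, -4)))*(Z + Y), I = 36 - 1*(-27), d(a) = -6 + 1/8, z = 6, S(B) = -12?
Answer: 65351/64 ≈ 1021.1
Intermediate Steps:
d(a) = -47/8 (d(a) = -6 + 1/8 = -47/8)
I = 63 (I = 36 + 27 = 63)
q(Y, Z) = (-12 + Y)*(Y + Z) (q(Y, Z) = (Y - 12)*(Z + Y) = (-12 + Y)*(Y + Z))
-q(d(z), I) = -((-47/8)**2 - 12*(-47/8) - 12*63 - 47/8*63) = -(2209/64 + 141/2 - 756 - 2961/8) = -1*(-65351/64) = 65351/64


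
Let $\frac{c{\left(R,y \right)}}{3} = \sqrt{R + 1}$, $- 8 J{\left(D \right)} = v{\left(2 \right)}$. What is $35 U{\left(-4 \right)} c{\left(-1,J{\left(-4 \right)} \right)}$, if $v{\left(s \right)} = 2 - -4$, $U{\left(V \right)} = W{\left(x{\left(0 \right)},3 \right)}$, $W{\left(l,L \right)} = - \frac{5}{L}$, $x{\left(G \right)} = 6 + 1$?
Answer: $0$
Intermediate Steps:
$x{\left(G \right)} = 7$
$U{\left(V \right)} = - \frac{5}{3}$
$v{\left(s \right)} = 6$ ($v{\left(s \right)} = 2 + 4 = 6$)
$J{\left(D \right)} = - \frac{3}{4}$ ($J{\left(D \right)} = \left(- \frac{1}{8}\right) 6 = - \frac{3}{4}$)
$c{\left(R,y \right)} = 3 \sqrt{1 + R}$ ($c{\left(R,y \right)} = 3 \sqrt{R + 1} = 3 \sqrt{1 + R}$)
$35 U{\left(-4 \right)} c{\left(-1,J{\left(-4 \right)} \right)} = 35 \left(- \frac{5}{3}\right) 3 \sqrt{1 - 1} = - \frac{175 \cdot 3 \sqrt{0}}{3} = - \frac{175 \cdot 3 \cdot 0}{3} = \left(- \frac{175}{3}\right) 0 = 0$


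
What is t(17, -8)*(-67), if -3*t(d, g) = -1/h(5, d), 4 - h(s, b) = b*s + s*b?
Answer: 67/498 ≈ 0.13454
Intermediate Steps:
h(s, b) = 4 - 2*b*s (h(s, b) = 4 - (b*s + s*b) = 4 - (b*s + b*s) = 4 - 2*b*s)
t(d, g) = 1/(3*(4 - 10*d)) (t(d, g) = -(-1)/(3*(4 - 2*d*5)) = -(-1)/(3*(4 - 10*d)) = 1/(3*(4 - 10*d)))
t(17, -8)*(-67) = -1/(-12 + 30*17)*(-67) = -1/(-12 + 510)*(-67) = -1/498*(-67) = 67/498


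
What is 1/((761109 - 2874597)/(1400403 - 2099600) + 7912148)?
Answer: 699197/5532152258644 ≈ 1.2639e-7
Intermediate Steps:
1/((761109 - 2874597)/(1400403 - 2099600) + 7912148) = 1/(-2113488/(-699197) + 7912148) = 1/(-2113488*(-1/699197) + 7912148) = 1/(2113488/699197 + 7912148) = 1/(5532152258644/699197) = 699197/5532152258644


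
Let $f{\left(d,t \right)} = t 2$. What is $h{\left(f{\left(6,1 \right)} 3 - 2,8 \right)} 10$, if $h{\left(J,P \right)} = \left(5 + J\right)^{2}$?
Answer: $810$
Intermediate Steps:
$f{\left(d,t \right)} = 2 t$
$h{\left(f{\left(6,1 \right)} 3 - 2,8 \right)} 10 = \left(5 - \left(2 - 2 \cdot 1 \cdot 3\right)\right)^{2} \cdot 10 = \left(5 + \left(2 \cdot 3 - 2\right)\right)^{2} \cdot 10 = \left(5 + \left(6 - 2\right)\right)^{2} \cdot 10 = \left(5 + 4\right)^{2} \cdot 10 = 9^{2} \cdot 10 = 81 \cdot 10 = 810$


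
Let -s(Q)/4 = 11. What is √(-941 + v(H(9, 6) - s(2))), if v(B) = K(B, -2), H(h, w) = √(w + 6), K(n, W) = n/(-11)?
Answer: √(-114345 - 22*√3)/11 ≈ 30.746*I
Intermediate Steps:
K(n, W) = -n/11 (K(n, W) = n*(-1/11) = -n/11)
s(Q) = -44 (s(Q) = -4*11 = -44)
H(h, w) = √(6 + w)
v(B) = -B/11
√(-941 + v(H(9, 6) - s(2))) = √(-941 - (√(6 + 6) - 1*(-44))/11) = √(-941 - (√12 + 44)/11) = √(-941 - (2*√3 + 44)/11) = √(-941 - (44 + 2*√3)/11) = √(-941 + (-4 - 2*√3/11)) = √(-945 - 2*√3/11)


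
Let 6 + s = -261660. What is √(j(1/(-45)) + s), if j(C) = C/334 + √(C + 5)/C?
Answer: √(-6567842768270 - 301201200*√70)/5010 ≈ 511.63*I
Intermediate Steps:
s = -261666 (s = -6 - 261660 = -261666)
j(C) = C/334 + √(5 + C)/C (j(C) = C*(1/334) + √(5 + C)/C = C/334 + √(5 + C)/C)
√(j(1/(-45)) + s) = √(((1/334)/(-45) + √(5 + 1/(-45))/(1/(-45))) - 261666) = √(((1/334)*(-1/45) + √(5 - 1/45)/(-1/45)) - 261666) = √((-1/15030 - 12*√70) - 261666) = √(-3932839981/15030 - 12*√70)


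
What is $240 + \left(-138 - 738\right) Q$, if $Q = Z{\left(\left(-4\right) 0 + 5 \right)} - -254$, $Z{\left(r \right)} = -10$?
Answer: $-213504$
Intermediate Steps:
$Q = 244$ ($Q = -10 - -254 = -10 + 254 = 244$)
$240 + \left(-138 - 738\right) Q = 240 + \left(-138 - 738\right) 244 = 240 - 213744 = -213504$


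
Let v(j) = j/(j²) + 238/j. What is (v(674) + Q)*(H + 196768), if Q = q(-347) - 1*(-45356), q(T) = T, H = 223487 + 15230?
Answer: 13211005782925/674 ≈ 1.9601e+10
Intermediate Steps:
H = 238717
Q = 45009 (Q = -347 - 1*(-45356) = -347 + 45356 = 45009)
v(j) = 239/j (v(j) = j/j² + 238/j = 1/j + 238/j = 239/j)
(v(674) + Q)*(H + 196768) = (239/674 + 45009)*(238717 + 196768) = (239*(1/674) + 45009)*435485 = (239/674 + 45009)*435485 = (30336305/674)*435485 = 13211005782925/674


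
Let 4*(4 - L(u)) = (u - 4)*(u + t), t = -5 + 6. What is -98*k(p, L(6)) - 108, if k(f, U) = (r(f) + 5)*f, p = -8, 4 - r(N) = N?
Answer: 13220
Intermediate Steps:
t = 1
r(N) = 4 - N
L(u) = 4 - (1 + u)*(-4 + u)/4 (L(u) = 4 - (u - 4)*(u + 1)/4 = 4 - (-4 + u)*(1 + u)/4 = 4 - (1 + u)*(-4 + u)/4)
k(f, U) = f*(9 - f) (k(f, U) = ((4 - f) + 5)*f = (9 - f)*f = f*(9 - f))
-98*k(p, L(6)) - 108 = -(-784)*(9 - 1*(-8)) - 108 = -(-784)*(9 + 8) - 108 = -(-784)*17 - 108 = -98*(-136) - 108 = 13328 - 108 = 13220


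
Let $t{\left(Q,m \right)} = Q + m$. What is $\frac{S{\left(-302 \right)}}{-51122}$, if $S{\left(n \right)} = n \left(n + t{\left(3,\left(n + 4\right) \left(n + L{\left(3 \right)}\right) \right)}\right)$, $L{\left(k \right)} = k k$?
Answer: $\frac{13139265}{25561} \approx 514.04$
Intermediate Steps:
$L{\left(k \right)} = k^{2}$
$S{\left(n \right)} = n \left(3 + n + \left(4 + n\right) \left(9 + n\right)\right)$ ($S{\left(n \right)} = n \left(n + \left(3 + \left(n + 4\right) \left(n + 3^{2}\right)\right)\right) = n \left(n + \left(3 + \left(4 + n\right) \left(n + 9\right)\right)\right) = n \left(n + \left(3 + \left(4 + n\right) \left(9 + n\right)\right)\right) = n \left(3 + n + \left(4 + n\right) \left(9 + n\right)\right)$)
$\frac{S{\left(-302 \right)}}{-51122} = \frac{\left(-302\right) \left(39 + \left(-302\right)^{2} + 14 \left(-302\right)\right)}{-51122} = - 302 \left(39 + 91204 - 4228\right) \left(- \frac{1}{51122}\right) = \left(-302\right) 87015 \left(- \frac{1}{51122}\right) = \left(-26278530\right) \left(- \frac{1}{51122}\right) = \frac{13139265}{25561}$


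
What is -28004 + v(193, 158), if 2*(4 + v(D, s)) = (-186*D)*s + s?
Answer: -2863871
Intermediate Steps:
v(D, s) = -4 + s/2 - 93*D*s (v(D, s) = -4 + ((-186*D)*s + s)/2 = -4 + (-186*D*s + s)/2 = -4 + (s - 186*D*s)/2 = -4 + (s/2 - 93*D*s) = -4 + s/2 - 93*D*s)
-28004 + v(193, 158) = -28004 + (-4 + (½)*158 - 93*193*158) = -28004 + (-4 + 79 - 2835942) = -28004 - 2835867 = -2863871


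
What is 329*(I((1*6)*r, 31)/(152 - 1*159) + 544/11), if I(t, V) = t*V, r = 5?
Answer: -301834/11 ≈ -27439.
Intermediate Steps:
I(t, V) = V*t
329*(I((1*6)*r, 31)/(152 - 1*159) + 544/11) = 329*((31*((1*6)*5))/(152 - 1*159) + 544/11) = 329*((31*(6*5))/(152 - 159) + 544*(1/11)) = 329*((31*30)/(-7) + 544/11) = 329*(930*(-⅐) + 544/11) = 329*(-930/7 + 544/11) = 329*(-6422/77) = -301834/11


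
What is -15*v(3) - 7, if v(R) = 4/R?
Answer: -27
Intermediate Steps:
-15*v(3) - 7 = -60/3 - 7 = -15*4/3 - 7 = -20 - 7 = -27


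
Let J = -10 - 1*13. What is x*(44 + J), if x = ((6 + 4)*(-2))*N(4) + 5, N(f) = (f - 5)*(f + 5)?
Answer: 3885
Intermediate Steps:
J = -23 (J = -10 - 13 = -23)
N(f) = (-5 + f)*(5 + f)
x = 185 (x = ((6 + 4)*(-2))*(-25 + 4²) + 5 = (10*(-2))*(-25 + 16) + 5 = -20*(-9) + 5 = 180 + 5 = 185)
x*(44 + J) = 185*(44 - 23) = 185*21 = 3885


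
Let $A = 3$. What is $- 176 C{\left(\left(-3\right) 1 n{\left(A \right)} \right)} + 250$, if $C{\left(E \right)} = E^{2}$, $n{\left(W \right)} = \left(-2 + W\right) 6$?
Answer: $-56774$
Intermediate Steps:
$n{\left(W \right)} = -12 + 6 W$
$- 176 C{\left(\left(-3\right) 1 n{\left(A \right)} \right)} + 250 = - 176 \left(\left(-3\right) 1 \left(-12 + 6 \cdot 3\right)\right)^{2} + 250 = - 176 \left(- 3 \left(-12 + 18\right)\right)^{2} + 250 = - 176 \left(\left(-3\right) 6\right)^{2} + 250 = - 176 \left(-18\right)^{2} + 250 = \left(-176\right) 324 + 250 = -57024 + 250 = -56774$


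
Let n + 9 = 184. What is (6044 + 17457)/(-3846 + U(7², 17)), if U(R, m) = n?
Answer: -23501/3671 ≈ -6.4018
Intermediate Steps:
n = 175 (n = -9 + 184 = 175)
U(R, m) = 175
(6044 + 17457)/(-3846 + U(7², 17)) = (6044 + 17457)/(-3846 + 175) = 23501/(-3671) = 23501*(-1/3671) = -23501/3671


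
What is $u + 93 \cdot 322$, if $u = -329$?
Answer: $29617$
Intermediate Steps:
$u + 93 \cdot 322 = -329 + 93 \cdot 322 = -329 + 29946 = 29617$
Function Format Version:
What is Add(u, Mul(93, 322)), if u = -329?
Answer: 29617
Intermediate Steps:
Add(u, Mul(93, 322)) = Add(-329, Mul(93, 322)) = Add(-329, 29946) = 29617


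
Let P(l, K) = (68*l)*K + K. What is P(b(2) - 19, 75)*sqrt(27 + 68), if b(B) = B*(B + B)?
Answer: -56025*sqrt(95) ≈ -5.4606e+5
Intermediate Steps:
b(B) = 2*B**2 (b(B) = B*(2*B) = 2*B**2)
P(l, K) = K + 68*K*l (P(l, K) = 68*K*l + K = K + 68*K*l)
P(b(2) - 19, 75)*sqrt(27 + 68) = (75*(1 + 68*(2*2**2 - 19)))*sqrt(27 + 68) = (75*(1 + 68*(2*4 - 19)))*sqrt(95) = (75*(1 + 68*(8 - 19)))*sqrt(95) = (75*(1 + 68*(-11)))*sqrt(95) = (75*(1 - 748))*sqrt(95) = (75*(-747))*sqrt(95) = -56025*sqrt(95)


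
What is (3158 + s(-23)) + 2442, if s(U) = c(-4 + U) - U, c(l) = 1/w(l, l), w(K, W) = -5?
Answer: 28114/5 ≈ 5622.8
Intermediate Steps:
c(l) = -1/5 (c(l) = 1/(-5) = -1/5)
s(U) = -1/5 - U
(3158 + s(-23)) + 2442 = (3158 + (-1/5 - 1*(-23))) + 2442 = (3158 + (-1/5 + 23)) + 2442 = (3158 + 114/5) + 2442 = 15904/5 + 2442 = 28114/5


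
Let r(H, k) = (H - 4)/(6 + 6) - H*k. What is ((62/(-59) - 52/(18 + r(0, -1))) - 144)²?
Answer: 214163477284/9778129 ≈ 21902.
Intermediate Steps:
r(H, k) = -⅓ + H/12 - H*k (r(H, k) = (-4 + H)/12 - H*k = (-4 + H)*(1/12) - H*k = (-⅓ + H/12) - H*k = -⅓ + H/12 - H*k)
((62/(-59) - 52/(18 + r(0, -1))) - 144)² = ((62/(-59) - 52/(18 + (-⅓ + (1/12)*0 - 1*0*(-1)))) - 144)² = ((62*(-1/59) - 52/(18 + (-⅓ + 0 + 0))) - 144)² = ((-62/59 - 52/(18 - ⅓)) - 144)² = ((-62/59 - 52/53/3) - 144)² = ((-62/59 - 52*3/53) - 144)² = ((-62/59 - 156/53) - 144)² = (-12490/3127 - 144)² = (-462778/3127)² = 214163477284/9778129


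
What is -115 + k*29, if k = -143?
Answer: -4262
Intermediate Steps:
-115 + k*29 = -115 - 143*29 = -115 - 4147 = -4262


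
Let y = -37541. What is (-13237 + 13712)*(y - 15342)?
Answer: -25119425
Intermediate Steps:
(-13237 + 13712)*(y - 15342) = (-13237 + 13712)*(-37541 - 15342) = 475*(-52883) = -25119425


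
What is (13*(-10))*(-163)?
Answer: 21190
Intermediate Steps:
(13*(-10))*(-163) = -130*(-163) = 21190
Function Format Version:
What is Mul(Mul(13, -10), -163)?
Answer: 21190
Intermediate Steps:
Mul(Mul(13, -10), -163) = Mul(-130, -163) = 21190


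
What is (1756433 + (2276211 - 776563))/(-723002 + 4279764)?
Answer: 3256081/3556762 ≈ 0.91546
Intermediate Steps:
(1756433 + (2276211 - 776563))/(-723002 + 4279764) = (1756433 + 1499648)/3556762 = 3256081*(1/3556762) = 3256081/3556762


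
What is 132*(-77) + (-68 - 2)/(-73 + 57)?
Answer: -81277/8 ≈ -10160.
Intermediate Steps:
132*(-77) + (-68 - 2)/(-73 + 57) = -10164 - 70/(-16) = -10164 - 70*(-1/16) = -10164 + 35/8 = -81277/8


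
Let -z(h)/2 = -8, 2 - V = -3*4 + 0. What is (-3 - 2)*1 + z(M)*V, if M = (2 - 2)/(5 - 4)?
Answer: 219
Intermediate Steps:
M = 0 (M = 0/1 = 0*1 = 0)
V = 14 (V = 2 - (-3*4 + 0) = 2 - (-12 + 0) = 2 - 1*(-12) = 2 + 12 = 14)
z(h) = 16 (z(h) = -2*(-8) = 16)
(-3 - 2)*1 + z(M)*V = (-3 - 2)*1 + 16*14 = -5*1 + 224 = -5 + 224 = 219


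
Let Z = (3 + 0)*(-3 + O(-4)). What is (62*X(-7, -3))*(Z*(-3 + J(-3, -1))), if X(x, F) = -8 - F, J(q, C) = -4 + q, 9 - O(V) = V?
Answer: 93000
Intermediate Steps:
O(V) = 9 - V
Z = 30 (Z = (3 + 0)*(-3 + (9 - 1*(-4))) = 3*(-3 + (9 + 4)) = 3*(-3 + 13) = 3*10 = 30)
(62*X(-7, -3))*(Z*(-3 + J(-3, -1))) = (62*(-8 - 1*(-3)))*(30*(-3 + (-4 - 3))) = (62*(-8 + 3))*(30*(-3 - 7)) = (62*(-5))*(30*(-10)) = -310*(-300) = 93000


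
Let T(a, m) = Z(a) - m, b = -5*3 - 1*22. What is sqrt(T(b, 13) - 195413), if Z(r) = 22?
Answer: 2*I*sqrt(48851) ≈ 442.05*I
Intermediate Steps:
b = -37 (b = -15 - 22 = -37)
T(a, m) = 22 - m
sqrt(T(b, 13) - 195413) = sqrt((22 - 1*13) - 195413) = sqrt((22 - 13) - 195413) = sqrt(9 - 195413) = sqrt(-195404) = 2*I*sqrt(48851)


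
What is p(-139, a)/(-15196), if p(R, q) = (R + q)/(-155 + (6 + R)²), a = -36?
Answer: 175/266446664 ≈ 6.5679e-7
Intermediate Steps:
p(R, q) = (R + q)/(-155 + (6 + R)²)
p(-139, a)/(-15196) = ((-139 - 36)/(-155 + (6 - 139)²))/(-15196) = (-175/(-155 + (-133)²))*(-1/15196) = (-175/(-155 + 17689))*(-1/15196) = (-175/17534)*(-1/15196) = ((1/17534)*(-175))*(-1/15196) = -175/17534*(-1/15196) = 175/266446664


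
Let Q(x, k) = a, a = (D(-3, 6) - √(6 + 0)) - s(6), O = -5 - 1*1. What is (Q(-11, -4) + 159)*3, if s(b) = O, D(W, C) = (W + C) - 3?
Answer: 495 - 3*√6 ≈ 487.65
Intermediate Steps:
D(W, C) = -3 + C + W (D(W, C) = (C + W) - 3 = -3 + C + W)
O = -6 (O = -5 - 1 = -6)
s(b) = -6
a = 6 - √6 (a = ((-3 + 6 - 3) - √(6 + 0)) - 1*(-6) = (0 - √6) + 6 = -√6 + 6 = 6 - √6 ≈ 3.5505)
Q(x, k) = 6 - √6
(Q(-11, -4) + 159)*3 = ((6 - √6) + 159)*3 = (165 - √6)*3 = 495 - 3*√6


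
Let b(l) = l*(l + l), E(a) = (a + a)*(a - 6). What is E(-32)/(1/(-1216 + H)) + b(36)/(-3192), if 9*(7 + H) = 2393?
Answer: -2786250956/1197 ≈ -2.3277e+6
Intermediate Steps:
H = 2330/9 (H = -7 + (1/9)*2393 = -7 + 2393/9 = 2330/9 ≈ 258.89)
E(a) = 2*a*(-6 + a) (E(a) = (2*a)*(-6 + a) = 2*a*(-6 + a))
b(l) = 2*l**2 (b(l) = l*(2*l) = 2*l**2)
E(-32)/(1/(-1216 + H)) + b(36)/(-3192) = (2*(-32)*(-6 - 32))/(1/(-1216 + 2330/9)) + (2*36**2)/(-3192) = (2*(-32)*(-38))/(1/(-8614/9)) + (2*1296)*(-1/3192) = 2432/(-9/8614) + 2592*(-1/3192) = 2432*(-8614/9) - 108/133 = -20949248/9 - 108/133 = -2786250956/1197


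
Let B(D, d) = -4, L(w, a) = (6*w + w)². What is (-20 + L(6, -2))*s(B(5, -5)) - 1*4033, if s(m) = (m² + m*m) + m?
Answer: 44799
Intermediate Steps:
L(w, a) = 49*w² (L(w, a) = (7*w)² = 49*w²)
s(m) = m + 2*m² (s(m) = (m² + m²) + m = 2*m² + m = m + 2*m²)
(-20 + L(6, -2))*s(B(5, -5)) - 1*4033 = (-20 + 49*6²)*(-4*(1 + 2*(-4))) - 1*4033 = (-20 + 49*36)*(-4*(1 - 8)) - 4033 = (-20 + 1764)*(-4*(-7)) - 4033 = 1744*28 - 4033 = 48832 - 4033 = 44799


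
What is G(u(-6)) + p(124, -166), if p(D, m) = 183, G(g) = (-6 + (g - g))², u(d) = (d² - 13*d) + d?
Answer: 219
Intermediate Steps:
u(d) = d² - 12*d
G(g) = 36 (G(g) = (-6 + 0)² = (-6)² = 36)
G(u(-6)) + p(124, -166) = 36 + 183 = 219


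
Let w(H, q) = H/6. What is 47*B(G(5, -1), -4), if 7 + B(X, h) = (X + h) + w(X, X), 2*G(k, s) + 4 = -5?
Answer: -3055/4 ≈ -763.75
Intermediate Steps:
w(H, q) = H/6 (w(H, q) = H*(1/6) = H/6)
G(k, s) = -9/2 (G(k, s) = -2 + (1/2)*(-5) = -2 - 5/2 = -9/2)
B(X, h) = -7 + h + 7*X/6 (B(X, h) = -7 + ((X + h) + X/6) = -7 + (h + 7*X/6) = -7 + h + 7*X/6)
47*B(G(5, -1), -4) = 47*(-7 - 4 + (7/6)*(-9/2)) = 47*(-7 - 4 - 21/4) = 47*(-65/4) = -3055/4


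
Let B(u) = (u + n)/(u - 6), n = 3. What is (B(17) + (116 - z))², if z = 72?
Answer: 254016/121 ≈ 2099.3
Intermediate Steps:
B(u) = (3 + u)/(-6 + u) (B(u) = (u + 3)/(u - 6) = (3 + u)/(-6 + u))
(B(17) + (116 - z))² = ((3 + 17)/(-6 + 17) + (116 - 1*72))² = (20/11 + (116 - 72))² = ((1/11)*20 + 44)² = (20/11 + 44)² = (504/11)² = 254016/121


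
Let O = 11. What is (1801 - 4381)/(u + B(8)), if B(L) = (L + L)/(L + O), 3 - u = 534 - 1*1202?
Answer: -3268/851 ≈ -3.8402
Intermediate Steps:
u = 671 (u = 3 - (534 - 1*1202) = 3 - (534 - 1202) = 3 - 1*(-668) = 3 + 668 = 671)
B(L) = 2*L/(11 + L) (B(L) = (L + L)/(L + 11) = (2*L)/(11 + L) = 2*L/(11 + L))
(1801 - 4381)/(u + B(8)) = (1801 - 4381)/(671 + 2*8/(11 + 8)) = -2580/(671 + 2*8/19) = -2580/(671 + 2*8*(1/19)) = -2580/(671 + 16/19) = -2580/12765/19 = -2580*19/12765 = -3268/851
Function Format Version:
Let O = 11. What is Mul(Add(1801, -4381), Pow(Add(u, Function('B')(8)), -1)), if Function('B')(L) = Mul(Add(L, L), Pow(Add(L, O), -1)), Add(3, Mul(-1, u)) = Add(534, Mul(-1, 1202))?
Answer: Rational(-3268, 851) ≈ -3.8402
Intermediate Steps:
u = 671 (u = Add(3, Mul(-1, Add(534, Mul(-1, 1202)))) = Add(3, Mul(-1, Add(534, -1202))) = Add(3, Mul(-1, -668)) = Add(3, 668) = 671)
Function('B')(L) = Mul(2, L, Pow(Add(11, L), -1)) (Function('B')(L) = Mul(Add(L, L), Pow(Add(L, 11), -1)) = Mul(Mul(2, L), Pow(Add(11, L), -1)) = Mul(2, L, Pow(Add(11, L), -1)))
Mul(Add(1801, -4381), Pow(Add(u, Function('B')(8)), -1)) = Mul(Add(1801, -4381), Pow(Add(671, Mul(2, 8, Pow(Add(11, 8), -1))), -1)) = Mul(-2580, Pow(Add(671, Mul(2, 8, Pow(19, -1))), -1)) = Mul(-2580, Pow(Add(671, Mul(2, 8, Rational(1, 19))), -1)) = Mul(-2580, Pow(Add(671, Rational(16, 19)), -1)) = Mul(-2580, Pow(Rational(12765, 19), -1)) = Mul(-2580, Rational(19, 12765)) = Rational(-3268, 851)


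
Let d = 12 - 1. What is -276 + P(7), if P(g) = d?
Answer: -265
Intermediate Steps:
d = 11
P(g) = 11
-276 + P(7) = -276 + 11 = -265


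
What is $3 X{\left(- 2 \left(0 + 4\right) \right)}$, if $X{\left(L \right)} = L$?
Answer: $-24$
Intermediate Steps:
$3 X{\left(- 2 \left(0 + 4\right) \right)} = 3 \left(- 2 \left(0 + 4\right)\right) = 3 \left(\left(-2\right) 4\right) = 3 \left(-8\right) = -24$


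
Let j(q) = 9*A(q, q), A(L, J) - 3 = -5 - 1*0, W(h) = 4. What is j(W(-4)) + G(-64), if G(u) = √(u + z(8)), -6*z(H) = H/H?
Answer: -18 + I*√2310/6 ≈ -18.0 + 8.0104*I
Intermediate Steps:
A(L, J) = -2 (A(L, J) = 3 + (-5 - 1*0) = 3 + (-5 + 0) = 3 - 5 = -2)
j(q) = -18 (j(q) = 9*(-2) = -18)
z(H) = -⅙ (z(H) = -H/(6*H) = -⅙*1 = -⅙)
G(u) = √(-⅙ + u) (G(u) = √(u - ⅙) = √(-⅙ + u))
j(W(-4)) + G(-64) = -18 + √(-6 + 36*(-64))/6 = -18 + √(-6 - 2304)/6 = -18 + √(-2310)/6 = -18 + (I*√2310)/6 = -18 + I*√2310/6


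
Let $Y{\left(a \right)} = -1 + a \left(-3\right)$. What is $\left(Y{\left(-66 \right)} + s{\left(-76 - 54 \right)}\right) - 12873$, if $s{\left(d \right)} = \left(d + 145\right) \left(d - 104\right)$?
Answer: $-16186$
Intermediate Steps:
$Y{\left(a \right)} = -1 - 3 a$
$s{\left(d \right)} = \left(-104 + d\right) \left(145 + d\right)$ ($s{\left(d \right)} = \left(145 + d\right) \left(-104 + d\right) = \left(-104 + d\right) \left(145 + d\right)$)
$\left(Y{\left(-66 \right)} + s{\left(-76 - 54 \right)}\right) - 12873 = \left(\left(-1 - -198\right) + \left(-15080 + \left(-76 - 54\right)^{2} + 41 \left(-76 - 54\right)\right)\right) - 12873 = \left(\left(-1 + 198\right) + \left(-15080 + \left(-76 - 54\right)^{2} + 41 \left(-76 - 54\right)\right)\right) - 12873 = \left(197 + \left(-15080 + \left(-130\right)^{2} + 41 \left(-130\right)\right)\right) - 12873 = \left(197 - 3510\right) - 12873 = -3313 - 12873 = -16186$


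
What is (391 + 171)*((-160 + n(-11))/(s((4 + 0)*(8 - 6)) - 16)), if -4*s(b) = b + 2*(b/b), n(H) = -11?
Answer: 192204/37 ≈ 5194.7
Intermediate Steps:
s(b) = -1/2 - b/4 (s(b) = -(b + 2*(b/b))/4 = -(b + 2*1)/4 = -(b + 2)/4 = -(2 + b)/4 = -1/2 - b/4)
(391 + 171)*((-160 + n(-11))/(s((4 + 0)*(8 - 6)) - 16)) = (391 + 171)*((-160 - 11)/((-1/2 - (4 + 0)*(8 - 6)/4) - 16)) = 562*(-171/((-1/2 - 2) - 16)) = 562*(-171/(-5/2 - 16)) = 562*(-171/(-37/2)) = 562*(-171*(-2/37)) = 562*(342/37) = 192204/37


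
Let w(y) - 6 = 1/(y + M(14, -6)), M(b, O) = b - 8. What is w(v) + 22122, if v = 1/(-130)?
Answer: 17237842/779 ≈ 22128.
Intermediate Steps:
v = -1/130 ≈ -0.0076923
M(b, O) = -8 + b
w(y) = 6 + 1/(6 + y) (w(y) = 6 + 1/(y + (-8 + 14)) = 6 + 1/(y + 6) = 6 + 1/(6 + y))
w(v) + 22122 = (37 + 6*(-1/130))/(6 - 1/130) + 22122 = (37 - 3/65)/(779/130) + 22122 = (130/779)*(2402/65) + 22122 = 4804/779 + 22122 = 17237842/779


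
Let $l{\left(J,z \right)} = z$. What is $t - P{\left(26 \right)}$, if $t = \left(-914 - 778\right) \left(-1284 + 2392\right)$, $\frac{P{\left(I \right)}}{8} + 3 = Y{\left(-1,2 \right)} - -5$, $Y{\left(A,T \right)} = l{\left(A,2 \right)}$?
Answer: $-1874768$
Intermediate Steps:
$Y{\left(A,T \right)} = 2$
$P{\left(I \right)} = 32$ ($P{\left(I \right)} = -24 + 8 \left(2 - -5\right) = -24 + 8 \left(2 + 5\right) = -24 + 8 \cdot 7 = -24 + 56 = 32$)
$t = -1874736$ ($t = \left(-1692\right) 1108 = -1874736$)
$t - P{\left(26 \right)} = -1874736 - 32 = -1874768$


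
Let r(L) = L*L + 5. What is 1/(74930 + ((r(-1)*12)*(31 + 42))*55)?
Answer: 1/364010 ≈ 2.7472e-6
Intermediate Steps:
r(L) = 5 + L**2 (r(L) = L**2 + 5 = 5 + L**2)
1/(74930 + ((r(-1)*12)*(31 + 42))*55) = 1/(74930 + (((5 + (-1)**2)*12)*(31 + 42))*55) = 1/(74930 + (((5 + 1)*12)*73)*55) = 1/(74930 + ((6*12)*73)*55) = 1/(74930 + (72*73)*55) = 1/(74930 + 5256*55) = 1/(74930 + 289080) = 1/364010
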